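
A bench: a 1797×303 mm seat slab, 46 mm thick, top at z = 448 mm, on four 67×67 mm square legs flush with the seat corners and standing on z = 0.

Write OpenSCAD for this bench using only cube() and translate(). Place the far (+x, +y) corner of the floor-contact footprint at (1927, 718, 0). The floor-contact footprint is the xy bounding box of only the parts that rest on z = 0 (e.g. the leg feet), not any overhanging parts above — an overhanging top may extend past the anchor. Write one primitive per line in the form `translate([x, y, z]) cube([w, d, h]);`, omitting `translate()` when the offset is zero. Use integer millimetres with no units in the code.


translate([130, 415, 402]) cube([1797, 303, 46]);
translate([130, 415, 0]) cube([67, 67, 402]);
translate([130, 651, 0]) cube([67, 67, 402]);
translate([1860, 415, 0]) cube([67, 67, 402]);
translate([1860, 651, 0]) cube([67, 67, 402]);


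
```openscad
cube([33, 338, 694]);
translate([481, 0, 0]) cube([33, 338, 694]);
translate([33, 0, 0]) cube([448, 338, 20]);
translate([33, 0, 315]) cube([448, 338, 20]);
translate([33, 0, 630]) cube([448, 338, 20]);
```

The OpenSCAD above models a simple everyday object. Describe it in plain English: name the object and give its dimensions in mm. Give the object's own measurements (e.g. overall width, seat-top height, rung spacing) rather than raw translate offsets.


An open bookshelf. Two side panels, each 33 mm thick, 338 mm deep and 694 mm tall, stand 514 mm apart (outside-to-outside). Between them sit 3 shelves, each 20 mm thick and 338 mm deep, spanning the full gap between the sides. The bottom shelf rests on the floor (its underside at z = 0) and the clear gap between one shelf's top and the next shelf's underside is 295 mm.


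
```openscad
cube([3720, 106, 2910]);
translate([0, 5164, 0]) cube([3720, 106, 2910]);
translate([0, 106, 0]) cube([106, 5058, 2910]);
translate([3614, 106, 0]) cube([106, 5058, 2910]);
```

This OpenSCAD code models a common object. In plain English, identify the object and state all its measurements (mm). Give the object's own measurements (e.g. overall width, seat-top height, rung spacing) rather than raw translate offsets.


The wall frame of a small rectangular building: four walls, each 2910 mm tall and 106 mm thick, enclosing a footprint 3720 mm (x) by 5270 mm (y) outside-to-outside, with no floor or roof. The front and back walls (the −y and +y sides) span the full width; the two side walls fit between them.


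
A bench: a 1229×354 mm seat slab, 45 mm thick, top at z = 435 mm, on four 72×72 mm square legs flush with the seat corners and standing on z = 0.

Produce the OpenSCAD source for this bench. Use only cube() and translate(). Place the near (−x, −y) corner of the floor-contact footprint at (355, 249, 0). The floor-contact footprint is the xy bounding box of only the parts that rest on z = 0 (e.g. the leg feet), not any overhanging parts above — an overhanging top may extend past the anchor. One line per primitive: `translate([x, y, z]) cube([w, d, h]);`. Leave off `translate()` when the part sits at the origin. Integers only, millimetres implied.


// leg_h = 435 − 45 = 390
translate([355, 249, 390]) cube([1229, 354, 45]);
translate([355, 249, 0]) cube([72, 72, 390]);
translate([355, 531, 0]) cube([72, 72, 390]);
translate([1512, 249, 0]) cube([72, 72, 390]);
translate([1512, 531, 0]) cube([72, 72, 390]);


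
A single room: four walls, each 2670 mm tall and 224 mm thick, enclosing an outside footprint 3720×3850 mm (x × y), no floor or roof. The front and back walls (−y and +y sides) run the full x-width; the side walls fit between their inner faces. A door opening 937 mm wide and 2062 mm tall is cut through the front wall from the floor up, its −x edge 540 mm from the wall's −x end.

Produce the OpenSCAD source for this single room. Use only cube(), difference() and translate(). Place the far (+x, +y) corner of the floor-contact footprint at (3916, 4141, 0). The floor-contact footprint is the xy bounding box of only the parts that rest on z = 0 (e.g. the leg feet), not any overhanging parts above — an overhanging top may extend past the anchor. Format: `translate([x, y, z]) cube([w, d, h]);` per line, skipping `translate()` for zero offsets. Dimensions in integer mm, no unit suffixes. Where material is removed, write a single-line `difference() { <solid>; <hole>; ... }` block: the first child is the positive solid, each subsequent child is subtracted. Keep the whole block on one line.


difference() { translate([196, 291, 0]) cube([3720, 224, 2670]); translate([736, 291, 0]) cube([937, 224, 2062]); }
translate([196, 3917, 0]) cube([3720, 224, 2670]);
translate([196, 515, 0]) cube([224, 3402, 2670]);
translate([3692, 515, 0]) cube([224, 3402, 2670]);


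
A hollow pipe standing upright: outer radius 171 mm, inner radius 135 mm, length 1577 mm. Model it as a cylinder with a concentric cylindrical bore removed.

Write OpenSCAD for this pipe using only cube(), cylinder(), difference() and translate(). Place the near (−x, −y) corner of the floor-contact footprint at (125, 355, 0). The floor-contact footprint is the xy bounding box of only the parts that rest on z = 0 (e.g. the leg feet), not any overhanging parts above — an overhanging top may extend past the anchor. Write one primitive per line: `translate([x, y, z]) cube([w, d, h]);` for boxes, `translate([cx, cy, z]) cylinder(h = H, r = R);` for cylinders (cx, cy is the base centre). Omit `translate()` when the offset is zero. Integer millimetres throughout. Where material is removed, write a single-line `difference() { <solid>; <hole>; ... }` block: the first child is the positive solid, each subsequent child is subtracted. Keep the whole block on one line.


difference() { translate([296, 526, 0]) cylinder(h = 1577, r = 171); translate([296, 526, 0]) cylinder(h = 1577, r = 135); }


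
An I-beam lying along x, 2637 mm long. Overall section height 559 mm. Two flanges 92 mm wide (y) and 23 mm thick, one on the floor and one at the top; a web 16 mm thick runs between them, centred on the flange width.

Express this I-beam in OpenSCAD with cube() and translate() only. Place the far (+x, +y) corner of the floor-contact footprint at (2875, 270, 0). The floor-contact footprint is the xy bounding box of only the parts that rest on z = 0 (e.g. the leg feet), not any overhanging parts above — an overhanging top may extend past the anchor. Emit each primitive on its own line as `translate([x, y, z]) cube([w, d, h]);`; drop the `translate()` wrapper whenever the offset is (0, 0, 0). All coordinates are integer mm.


translate([238, 178, 0]) cube([2637, 92, 23]);
translate([238, 216, 23]) cube([2637, 16, 513]);
translate([238, 178, 536]) cube([2637, 92, 23]);


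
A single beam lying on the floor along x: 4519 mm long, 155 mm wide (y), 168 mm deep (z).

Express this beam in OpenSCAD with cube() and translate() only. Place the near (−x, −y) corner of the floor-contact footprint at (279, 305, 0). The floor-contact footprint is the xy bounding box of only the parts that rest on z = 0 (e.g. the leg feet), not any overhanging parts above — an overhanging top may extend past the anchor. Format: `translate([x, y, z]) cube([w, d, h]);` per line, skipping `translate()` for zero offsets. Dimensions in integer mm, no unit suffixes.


translate([279, 305, 0]) cube([4519, 155, 168]);


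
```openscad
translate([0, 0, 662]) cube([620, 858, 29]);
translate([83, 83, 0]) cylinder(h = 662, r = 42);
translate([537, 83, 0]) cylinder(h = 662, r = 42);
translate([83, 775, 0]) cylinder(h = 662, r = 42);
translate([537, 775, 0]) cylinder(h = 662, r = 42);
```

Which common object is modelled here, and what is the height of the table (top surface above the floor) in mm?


A table. The table height is 691 mm.

A 620×858×29 slab sits at z = 662 on four Ø84 mm round legs — a table. The top surface is at 662 + 29 = 691 mm.


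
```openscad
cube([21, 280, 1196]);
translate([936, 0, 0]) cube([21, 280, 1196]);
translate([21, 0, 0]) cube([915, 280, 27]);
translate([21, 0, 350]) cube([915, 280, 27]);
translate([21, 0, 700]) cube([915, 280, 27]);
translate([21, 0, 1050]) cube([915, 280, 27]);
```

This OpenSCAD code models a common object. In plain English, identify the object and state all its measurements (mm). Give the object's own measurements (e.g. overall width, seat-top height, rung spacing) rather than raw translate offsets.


An open bookshelf. Two side panels, each 21 mm thick, 280 mm deep and 1196 mm tall, stand 957 mm apart (outside-to-outside). Between them sit 4 shelves, each 27 mm thick and 280 mm deep, spanning the full gap between the sides. The bottom shelf rests on the floor (its underside at z = 0) and the clear gap between one shelf's top and the next shelf's underside is 323 mm.


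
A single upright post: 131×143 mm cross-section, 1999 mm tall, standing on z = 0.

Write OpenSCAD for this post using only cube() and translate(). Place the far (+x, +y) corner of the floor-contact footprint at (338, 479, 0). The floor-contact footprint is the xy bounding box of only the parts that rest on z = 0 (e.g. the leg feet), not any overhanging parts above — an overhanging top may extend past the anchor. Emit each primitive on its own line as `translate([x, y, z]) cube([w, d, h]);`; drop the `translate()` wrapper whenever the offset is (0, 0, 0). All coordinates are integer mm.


translate([207, 336, 0]) cube([131, 143, 1999]);


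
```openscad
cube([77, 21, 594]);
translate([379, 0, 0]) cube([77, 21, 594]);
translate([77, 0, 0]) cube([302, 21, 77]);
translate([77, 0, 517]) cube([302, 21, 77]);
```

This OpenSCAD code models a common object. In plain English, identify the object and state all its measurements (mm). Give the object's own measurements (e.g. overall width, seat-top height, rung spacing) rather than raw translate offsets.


A rectangular picture frame lying in the x–z plane (depth along y). The opening is 302 mm wide (x) by 440 mm tall (z), surrounded by a border 77 mm wide on all four sides. The frame is 21 mm deep and is made of two full-height vertical stiles with two horizontal rails fitted between them.


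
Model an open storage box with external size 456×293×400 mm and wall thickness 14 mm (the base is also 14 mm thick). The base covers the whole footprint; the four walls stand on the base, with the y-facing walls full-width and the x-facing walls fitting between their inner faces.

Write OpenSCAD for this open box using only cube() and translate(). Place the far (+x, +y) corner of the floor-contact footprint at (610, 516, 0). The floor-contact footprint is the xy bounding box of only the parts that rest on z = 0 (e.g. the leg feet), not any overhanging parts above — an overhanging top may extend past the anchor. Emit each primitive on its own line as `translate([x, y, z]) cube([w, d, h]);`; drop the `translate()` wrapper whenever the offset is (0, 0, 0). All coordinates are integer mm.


translate([154, 223, 0]) cube([456, 293, 14]);
translate([154, 223, 14]) cube([456, 14, 386]);
translate([154, 502, 14]) cube([456, 14, 386]);
translate([154, 237, 14]) cube([14, 265, 386]);
translate([596, 237, 14]) cube([14, 265, 386]);


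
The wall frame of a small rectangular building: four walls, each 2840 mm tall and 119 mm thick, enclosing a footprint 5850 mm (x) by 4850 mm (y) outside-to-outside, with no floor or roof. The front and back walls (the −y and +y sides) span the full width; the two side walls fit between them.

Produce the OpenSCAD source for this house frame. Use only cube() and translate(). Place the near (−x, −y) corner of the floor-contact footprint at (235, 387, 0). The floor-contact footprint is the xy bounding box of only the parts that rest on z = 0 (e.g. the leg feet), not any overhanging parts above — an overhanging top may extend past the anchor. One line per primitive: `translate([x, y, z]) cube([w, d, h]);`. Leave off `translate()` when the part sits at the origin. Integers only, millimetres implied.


translate([235, 387, 0]) cube([5850, 119, 2840]);
translate([235, 5118, 0]) cube([5850, 119, 2840]);
translate([235, 506, 0]) cube([119, 4612, 2840]);
translate([5966, 506, 0]) cube([119, 4612, 2840]);


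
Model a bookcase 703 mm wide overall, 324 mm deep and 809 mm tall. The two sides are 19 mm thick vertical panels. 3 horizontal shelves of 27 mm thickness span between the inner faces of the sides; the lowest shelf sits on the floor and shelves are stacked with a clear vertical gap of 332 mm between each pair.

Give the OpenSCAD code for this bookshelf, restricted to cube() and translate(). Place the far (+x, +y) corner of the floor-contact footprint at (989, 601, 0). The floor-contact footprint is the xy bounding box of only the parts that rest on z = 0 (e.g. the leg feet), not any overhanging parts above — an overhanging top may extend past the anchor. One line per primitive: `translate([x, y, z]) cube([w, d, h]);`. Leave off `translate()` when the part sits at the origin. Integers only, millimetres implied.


translate([286, 277, 0]) cube([19, 324, 809]);
translate([970, 277, 0]) cube([19, 324, 809]);
translate([305, 277, 0]) cube([665, 324, 27]);
translate([305, 277, 359]) cube([665, 324, 27]);
translate([305, 277, 718]) cube([665, 324, 27]);


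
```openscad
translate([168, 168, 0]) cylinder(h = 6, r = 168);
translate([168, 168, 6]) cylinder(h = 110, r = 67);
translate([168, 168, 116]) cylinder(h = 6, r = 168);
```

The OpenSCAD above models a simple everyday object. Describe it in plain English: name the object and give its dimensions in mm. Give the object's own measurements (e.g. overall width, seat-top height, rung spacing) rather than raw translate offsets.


A spool: two coaxial disc flanges of radius 168 mm and thickness 6 mm, joined by a core cylinder of radius 67 mm and height 110 mm. The lower flange rests on z = 0 and the three cylinders share a vertical axis.


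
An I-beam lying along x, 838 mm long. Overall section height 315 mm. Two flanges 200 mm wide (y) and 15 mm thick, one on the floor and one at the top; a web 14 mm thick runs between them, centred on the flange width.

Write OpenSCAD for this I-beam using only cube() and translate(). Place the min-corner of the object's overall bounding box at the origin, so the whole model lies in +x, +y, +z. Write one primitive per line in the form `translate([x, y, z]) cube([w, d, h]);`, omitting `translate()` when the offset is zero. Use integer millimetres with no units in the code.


cube([838, 200, 15]);
translate([0, 93, 15]) cube([838, 14, 285]);
translate([0, 0, 300]) cube([838, 200, 15]);


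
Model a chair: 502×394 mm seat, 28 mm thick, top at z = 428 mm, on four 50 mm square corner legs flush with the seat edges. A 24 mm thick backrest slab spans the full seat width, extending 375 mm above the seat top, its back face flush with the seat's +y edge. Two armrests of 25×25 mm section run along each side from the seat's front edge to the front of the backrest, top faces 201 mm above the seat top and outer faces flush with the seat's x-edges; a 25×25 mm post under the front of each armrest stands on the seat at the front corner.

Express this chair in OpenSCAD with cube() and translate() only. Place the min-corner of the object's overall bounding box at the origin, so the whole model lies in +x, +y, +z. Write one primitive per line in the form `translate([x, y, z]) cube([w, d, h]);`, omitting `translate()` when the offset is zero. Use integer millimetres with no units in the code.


// leg_h = 428 - 28 = 400
// arm post h = 201 - 25 = 176
translate([0, 0, 400]) cube([502, 394, 28]);
cube([50, 50, 400]);
translate([452, 0, 0]) cube([50, 50, 400]);
translate([0, 344, 0]) cube([50, 50, 400]);
translate([452, 344, 0]) cube([50, 50, 400]);
translate([0, 370, 428]) cube([502, 24, 375]);
translate([0, 0, 604]) cube([25, 370, 25]);
translate([477, 0, 604]) cube([25, 370, 25]);
translate([0, 0, 428]) cube([25, 25, 176]);
translate([477, 0, 428]) cube([25, 25, 176]);


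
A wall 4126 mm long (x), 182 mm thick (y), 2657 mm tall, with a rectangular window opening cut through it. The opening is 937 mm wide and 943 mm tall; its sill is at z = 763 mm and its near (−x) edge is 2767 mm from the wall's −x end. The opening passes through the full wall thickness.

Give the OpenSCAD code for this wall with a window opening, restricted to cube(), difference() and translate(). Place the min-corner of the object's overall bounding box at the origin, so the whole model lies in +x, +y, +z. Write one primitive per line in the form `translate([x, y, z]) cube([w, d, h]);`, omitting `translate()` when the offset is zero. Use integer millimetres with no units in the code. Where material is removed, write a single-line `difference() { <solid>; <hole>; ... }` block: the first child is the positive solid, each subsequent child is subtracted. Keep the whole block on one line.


difference() { cube([4126, 182, 2657]); translate([2767, 0, 763]) cube([937, 182, 943]); }


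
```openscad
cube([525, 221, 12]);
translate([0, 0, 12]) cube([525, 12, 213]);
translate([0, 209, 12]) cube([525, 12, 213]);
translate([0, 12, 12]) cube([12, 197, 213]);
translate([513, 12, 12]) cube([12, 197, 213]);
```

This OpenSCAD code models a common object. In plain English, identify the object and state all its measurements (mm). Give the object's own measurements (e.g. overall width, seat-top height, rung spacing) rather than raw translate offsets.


An open-topped rectangular box: outside dimensions 525×221×225 mm, with a uniform wall and base thickness of 12 mm. The base is a full 525×221 slab on the floor; four walls sit on top of the base. The front and back walls (the −y and +y sides) span the full width; the two side walls fit between them.


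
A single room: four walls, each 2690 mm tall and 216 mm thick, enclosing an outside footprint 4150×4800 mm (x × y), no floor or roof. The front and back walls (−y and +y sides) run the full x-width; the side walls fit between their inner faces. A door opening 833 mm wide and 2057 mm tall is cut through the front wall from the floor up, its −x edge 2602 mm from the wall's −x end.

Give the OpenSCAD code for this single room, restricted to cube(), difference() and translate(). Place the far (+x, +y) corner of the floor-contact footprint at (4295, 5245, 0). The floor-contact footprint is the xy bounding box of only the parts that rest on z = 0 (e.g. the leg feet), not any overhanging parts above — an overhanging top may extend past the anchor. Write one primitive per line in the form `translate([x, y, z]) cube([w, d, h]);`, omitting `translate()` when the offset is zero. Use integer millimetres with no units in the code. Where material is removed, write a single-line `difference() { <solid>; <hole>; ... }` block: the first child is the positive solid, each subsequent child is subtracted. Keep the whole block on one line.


difference() { translate([145, 445, 0]) cube([4150, 216, 2690]); translate([2747, 445, 0]) cube([833, 216, 2057]); }
translate([145, 5029, 0]) cube([4150, 216, 2690]);
translate([145, 661, 0]) cube([216, 4368, 2690]);
translate([4079, 661, 0]) cube([216, 4368, 2690]);


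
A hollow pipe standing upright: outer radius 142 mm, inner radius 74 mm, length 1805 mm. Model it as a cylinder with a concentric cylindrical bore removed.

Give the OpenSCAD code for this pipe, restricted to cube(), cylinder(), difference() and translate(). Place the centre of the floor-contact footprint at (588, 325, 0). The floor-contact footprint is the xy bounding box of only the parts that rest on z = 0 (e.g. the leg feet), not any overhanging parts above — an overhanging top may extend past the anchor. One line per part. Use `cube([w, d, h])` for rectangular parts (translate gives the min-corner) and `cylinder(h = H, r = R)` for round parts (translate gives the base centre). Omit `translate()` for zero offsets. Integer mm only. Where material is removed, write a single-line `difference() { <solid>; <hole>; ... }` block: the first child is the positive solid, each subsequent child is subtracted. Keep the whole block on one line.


difference() { translate([588, 325, 0]) cylinder(h = 1805, r = 142); translate([588, 325, 0]) cylinder(h = 1805, r = 74); }


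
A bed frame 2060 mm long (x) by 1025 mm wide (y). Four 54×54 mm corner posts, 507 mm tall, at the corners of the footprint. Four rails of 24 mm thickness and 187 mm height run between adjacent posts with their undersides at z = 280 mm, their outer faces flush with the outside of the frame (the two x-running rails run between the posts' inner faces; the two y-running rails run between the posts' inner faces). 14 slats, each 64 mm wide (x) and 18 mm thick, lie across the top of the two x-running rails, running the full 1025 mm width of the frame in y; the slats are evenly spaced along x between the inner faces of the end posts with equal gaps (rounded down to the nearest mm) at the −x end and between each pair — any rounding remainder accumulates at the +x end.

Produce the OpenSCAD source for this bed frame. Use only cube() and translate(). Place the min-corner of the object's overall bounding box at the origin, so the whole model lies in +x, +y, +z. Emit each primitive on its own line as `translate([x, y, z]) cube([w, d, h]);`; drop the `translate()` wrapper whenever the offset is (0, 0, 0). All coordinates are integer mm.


// slat z = rail_z + rail_h = 280 + 187 = 467
// slat gap = ⌊(1952 − 14·64) / 15⌋ = 70
cube([54, 54, 507]);
translate([0, 971, 0]) cube([54, 54, 507]);
translate([2006, 0, 0]) cube([54, 54, 507]);
translate([2006, 971, 0]) cube([54, 54, 507]);
translate([54, 0, 280]) cube([1952, 24, 187]);
translate([54, 1001, 280]) cube([1952, 24, 187]);
translate([0, 54, 280]) cube([24, 917, 187]);
translate([2036, 54, 280]) cube([24, 917, 187]);
translate([124, 0, 467]) cube([64, 1025, 18]);
translate([258, 0, 467]) cube([64, 1025, 18]);
translate([392, 0, 467]) cube([64, 1025, 18]);
translate([526, 0, 467]) cube([64, 1025, 18]);
translate([660, 0, 467]) cube([64, 1025, 18]);
translate([794, 0, 467]) cube([64, 1025, 18]);
translate([928, 0, 467]) cube([64, 1025, 18]);
translate([1062, 0, 467]) cube([64, 1025, 18]);
translate([1196, 0, 467]) cube([64, 1025, 18]);
translate([1330, 0, 467]) cube([64, 1025, 18]);
translate([1464, 0, 467]) cube([64, 1025, 18]);
translate([1598, 0, 467]) cube([64, 1025, 18]);
translate([1732, 0, 467]) cube([64, 1025, 18]);
translate([1866, 0, 467]) cube([64, 1025, 18]);


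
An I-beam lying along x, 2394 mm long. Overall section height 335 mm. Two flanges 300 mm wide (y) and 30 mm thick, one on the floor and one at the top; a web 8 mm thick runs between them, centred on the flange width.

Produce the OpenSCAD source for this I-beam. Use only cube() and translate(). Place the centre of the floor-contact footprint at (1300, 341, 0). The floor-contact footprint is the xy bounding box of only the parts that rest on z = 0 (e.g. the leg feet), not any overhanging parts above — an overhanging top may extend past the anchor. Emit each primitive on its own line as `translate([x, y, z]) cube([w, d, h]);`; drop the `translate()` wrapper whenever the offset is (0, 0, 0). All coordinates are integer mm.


translate([103, 191, 0]) cube([2394, 300, 30]);
translate([103, 337, 30]) cube([2394, 8, 275]);
translate([103, 191, 305]) cube([2394, 300, 30]);


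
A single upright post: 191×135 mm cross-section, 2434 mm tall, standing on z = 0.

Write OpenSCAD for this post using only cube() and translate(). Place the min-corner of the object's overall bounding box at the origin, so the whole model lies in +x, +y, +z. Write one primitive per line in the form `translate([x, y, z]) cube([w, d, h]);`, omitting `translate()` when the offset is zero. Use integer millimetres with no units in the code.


cube([191, 135, 2434]);


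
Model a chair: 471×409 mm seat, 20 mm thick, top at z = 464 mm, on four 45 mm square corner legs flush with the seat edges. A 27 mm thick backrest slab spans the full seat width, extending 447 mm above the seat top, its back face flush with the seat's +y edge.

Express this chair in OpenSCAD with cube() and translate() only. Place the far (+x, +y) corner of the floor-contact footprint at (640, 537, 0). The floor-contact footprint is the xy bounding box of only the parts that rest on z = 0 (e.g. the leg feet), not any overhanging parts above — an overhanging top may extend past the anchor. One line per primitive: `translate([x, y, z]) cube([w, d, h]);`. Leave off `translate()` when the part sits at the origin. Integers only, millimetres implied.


// leg_h = 464 - 20 = 444
translate([169, 128, 444]) cube([471, 409, 20]);
translate([169, 128, 0]) cube([45, 45, 444]);
translate([595, 128, 0]) cube([45, 45, 444]);
translate([169, 492, 0]) cube([45, 45, 444]);
translate([595, 492, 0]) cube([45, 45, 444]);
translate([169, 510, 464]) cube([471, 27, 447]);


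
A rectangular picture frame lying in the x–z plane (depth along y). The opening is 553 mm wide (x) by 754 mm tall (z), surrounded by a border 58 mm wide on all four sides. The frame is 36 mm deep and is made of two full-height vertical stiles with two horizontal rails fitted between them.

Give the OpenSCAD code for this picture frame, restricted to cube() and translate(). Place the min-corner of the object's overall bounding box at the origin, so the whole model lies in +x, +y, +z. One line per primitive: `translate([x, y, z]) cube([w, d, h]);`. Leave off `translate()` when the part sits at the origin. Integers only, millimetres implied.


cube([58, 36, 870]);
translate([611, 0, 0]) cube([58, 36, 870]);
translate([58, 0, 0]) cube([553, 36, 58]);
translate([58, 0, 812]) cube([553, 36, 58]);


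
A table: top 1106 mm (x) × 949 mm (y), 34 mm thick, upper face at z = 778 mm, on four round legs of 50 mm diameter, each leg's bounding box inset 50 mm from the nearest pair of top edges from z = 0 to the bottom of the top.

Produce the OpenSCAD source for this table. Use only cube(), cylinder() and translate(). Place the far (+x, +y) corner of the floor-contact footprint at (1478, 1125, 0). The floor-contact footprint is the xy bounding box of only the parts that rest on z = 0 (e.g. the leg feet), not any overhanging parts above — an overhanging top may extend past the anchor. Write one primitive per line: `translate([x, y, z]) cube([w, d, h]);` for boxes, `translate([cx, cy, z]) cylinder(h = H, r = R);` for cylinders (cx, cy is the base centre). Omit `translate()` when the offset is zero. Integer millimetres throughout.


translate([422, 226, 744]) cube([1106, 949, 34]);
translate([497, 301, 0]) cylinder(h = 744, r = 25);
translate([1453, 301, 0]) cylinder(h = 744, r = 25);
translate([497, 1100, 0]) cylinder(h = 744, r = 25);
translate([1453, 1100, 0]) cylinder(h = 744, r = 25);


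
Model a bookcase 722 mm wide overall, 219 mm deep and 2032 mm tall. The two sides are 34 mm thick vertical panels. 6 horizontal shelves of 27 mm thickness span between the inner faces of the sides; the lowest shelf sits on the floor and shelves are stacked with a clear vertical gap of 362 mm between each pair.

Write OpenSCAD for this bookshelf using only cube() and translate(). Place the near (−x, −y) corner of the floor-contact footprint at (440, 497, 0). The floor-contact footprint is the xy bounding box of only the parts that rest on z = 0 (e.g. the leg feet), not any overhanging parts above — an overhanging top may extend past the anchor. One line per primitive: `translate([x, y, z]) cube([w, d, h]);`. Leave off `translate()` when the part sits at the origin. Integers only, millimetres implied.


translate([440, 497, 0]) cube([34, 219, 2032]);
translate([1128, 497, 0]) cube([34, 219, 2032]);
translate([474, 497, 0]) cube([654, 219, 27]);
translate([474, 497, 389]) cube([654, 219, 27]);
translate([474, 497, 778]) cube([654, 219, 27]);
translate([474, 497, 1167]) cube([654, 219, 27]);
translate([474, 497, 1556]) cube([654, 219, 27]);
translate([474, 497, 1945]) cube([654, 219, 27]);


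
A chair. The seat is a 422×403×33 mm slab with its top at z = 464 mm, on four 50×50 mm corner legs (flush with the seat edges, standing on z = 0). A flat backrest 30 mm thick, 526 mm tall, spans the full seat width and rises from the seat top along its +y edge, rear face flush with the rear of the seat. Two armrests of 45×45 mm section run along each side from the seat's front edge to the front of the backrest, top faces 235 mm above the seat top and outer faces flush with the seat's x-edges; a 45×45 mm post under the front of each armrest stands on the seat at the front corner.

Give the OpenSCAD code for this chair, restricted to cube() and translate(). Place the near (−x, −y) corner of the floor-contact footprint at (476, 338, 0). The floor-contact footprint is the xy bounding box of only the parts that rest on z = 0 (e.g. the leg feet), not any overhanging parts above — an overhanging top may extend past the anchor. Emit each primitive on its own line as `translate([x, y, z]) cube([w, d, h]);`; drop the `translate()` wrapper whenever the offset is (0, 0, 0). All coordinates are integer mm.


// leg_h = 464 - 33 = 431
// arm post h = 235 - 45 = 190
translate([476, 338, 431]) cube([422, 403, 33]);
translate([476, 338, 0]) cube([50, 50, 431]);
translate([848, 338, 0]) cube([50, 50, 431]);
translate([476, 691, 0]) cube([50, 50, 431]);
translate([848, 691, 0]) cube([50, 50, 431]);
translate([476, 711, 464]) cube([422, 30, 526]);
translate([476, 338, 654]) cube([45, 373, 45]);
translate([853, 338, 654]) cube([45, 373, 45]);
translate([476, 338, 464]) cube([45, 45, 190]);
translate([853, 338, 464]) cube([45, 45, 190]);


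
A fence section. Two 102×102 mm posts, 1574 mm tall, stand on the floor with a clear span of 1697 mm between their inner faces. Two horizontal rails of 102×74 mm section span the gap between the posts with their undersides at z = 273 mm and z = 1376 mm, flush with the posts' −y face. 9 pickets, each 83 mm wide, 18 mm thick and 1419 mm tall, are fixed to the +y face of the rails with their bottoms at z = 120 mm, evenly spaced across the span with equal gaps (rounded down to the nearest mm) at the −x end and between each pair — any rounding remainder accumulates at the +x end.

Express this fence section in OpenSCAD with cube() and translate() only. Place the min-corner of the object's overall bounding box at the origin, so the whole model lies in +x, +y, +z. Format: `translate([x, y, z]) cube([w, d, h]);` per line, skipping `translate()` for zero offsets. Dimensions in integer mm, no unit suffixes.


cube([102, 102, 1574]);
translate([1799, 0, 0]) cube([102, 102, 1574]);
translate([102, 0, 273]) cube([1697, 102, 74]);
translate([102, 0, 1376]) cube([1697, 102, 74]);
translate([197, 102, 120]) cube([83, 18, 1419]);
translate([375, 102, 120]) cube([83, 18, 1419]);
translate([553, 102, 120]) cube([83, 18, 1419]);
translate([731, 102, 120]) cube([83, 18, 1419]);
translate([909, 102, 120]) cube([83, 18, 1419]);
translate([1087, 102, 120]) cube([83, 18, 1419]);
translate([1265, 102, 120]) cube([83, 18, 1419]);
translate([1443, 102, 120]) cube([83, 18, 1419]);
translate([1621, 102, 120]) cube([83, 18, 1419]);


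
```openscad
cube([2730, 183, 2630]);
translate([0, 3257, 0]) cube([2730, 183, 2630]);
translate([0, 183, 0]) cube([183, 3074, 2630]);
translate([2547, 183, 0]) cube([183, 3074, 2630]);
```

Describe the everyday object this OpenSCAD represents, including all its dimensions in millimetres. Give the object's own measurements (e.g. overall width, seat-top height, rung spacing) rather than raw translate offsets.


The wall frame of a small rectangular building: four walls, each 2630 mm tall and 183 mm thick, enclosing a footprint 2730 mm (x) by 3440 mm (y) outside-to-outside, with no floor or roof. The front and back walls (the −y and +y sides) span the full width; the two side walls fit between them.


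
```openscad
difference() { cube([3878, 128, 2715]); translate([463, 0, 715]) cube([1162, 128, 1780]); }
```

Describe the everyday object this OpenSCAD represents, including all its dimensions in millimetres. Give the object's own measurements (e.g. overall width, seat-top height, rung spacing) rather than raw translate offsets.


A wall 3878 mm long (x), 128 mm thick (y), 2715 mm tall, with a rectangular window opening cut through it. The opening is 1162 mm wide and 1780 mm tall; its sill is at z = 715 mm and its near (−x) edge is 463 mm from the wall's −x end. The opening passes through the full wall thickness.


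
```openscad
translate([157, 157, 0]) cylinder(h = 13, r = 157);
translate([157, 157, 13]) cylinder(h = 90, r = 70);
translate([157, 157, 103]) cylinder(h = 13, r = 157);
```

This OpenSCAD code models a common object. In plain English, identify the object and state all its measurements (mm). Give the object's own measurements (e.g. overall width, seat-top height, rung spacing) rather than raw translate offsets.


A spool: two coaxial disc flanges of radius 157 mm and thickness 13 mm, joined by a core cylinder of radius 70 mm and height 90 mm. The lower flange rests on z = 0 and the three cylinders share a vertical axis.


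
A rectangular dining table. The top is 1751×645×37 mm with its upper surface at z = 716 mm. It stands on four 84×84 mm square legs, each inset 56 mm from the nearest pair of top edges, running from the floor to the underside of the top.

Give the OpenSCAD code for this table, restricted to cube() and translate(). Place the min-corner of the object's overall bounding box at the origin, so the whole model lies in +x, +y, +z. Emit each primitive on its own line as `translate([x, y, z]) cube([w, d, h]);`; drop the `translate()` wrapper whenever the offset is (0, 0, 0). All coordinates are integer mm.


// leg_h = 716 - 37 = 679
translate([0, 0, 679]) cube([1751, 645, 37]);
translate([56, 56, 0]) cube([84, 84, 679]);
translate([1611, 56, 0]) cube([84, 84, 679]);
translate([56, 505, 0]) cube([84, 84, 679]);
translate([1611, 505, 0]) cube([84, 84, 679]);


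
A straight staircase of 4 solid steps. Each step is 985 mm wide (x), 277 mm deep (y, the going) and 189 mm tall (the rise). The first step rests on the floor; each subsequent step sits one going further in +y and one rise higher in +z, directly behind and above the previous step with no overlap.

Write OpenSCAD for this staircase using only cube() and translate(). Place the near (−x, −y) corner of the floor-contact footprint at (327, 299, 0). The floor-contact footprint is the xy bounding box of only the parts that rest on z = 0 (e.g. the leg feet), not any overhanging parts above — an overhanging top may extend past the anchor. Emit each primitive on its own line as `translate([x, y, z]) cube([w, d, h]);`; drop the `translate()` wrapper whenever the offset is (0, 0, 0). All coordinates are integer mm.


translate([327, 299, 0]) cube([985, 277, 189]);
translate([327, 576, 189]) cube([985, 277, 189]);
translate([327, 853, 378]) cube([985, 277, 189]);
translate([327, 1130, 567]) cube([985, 277, 189]);


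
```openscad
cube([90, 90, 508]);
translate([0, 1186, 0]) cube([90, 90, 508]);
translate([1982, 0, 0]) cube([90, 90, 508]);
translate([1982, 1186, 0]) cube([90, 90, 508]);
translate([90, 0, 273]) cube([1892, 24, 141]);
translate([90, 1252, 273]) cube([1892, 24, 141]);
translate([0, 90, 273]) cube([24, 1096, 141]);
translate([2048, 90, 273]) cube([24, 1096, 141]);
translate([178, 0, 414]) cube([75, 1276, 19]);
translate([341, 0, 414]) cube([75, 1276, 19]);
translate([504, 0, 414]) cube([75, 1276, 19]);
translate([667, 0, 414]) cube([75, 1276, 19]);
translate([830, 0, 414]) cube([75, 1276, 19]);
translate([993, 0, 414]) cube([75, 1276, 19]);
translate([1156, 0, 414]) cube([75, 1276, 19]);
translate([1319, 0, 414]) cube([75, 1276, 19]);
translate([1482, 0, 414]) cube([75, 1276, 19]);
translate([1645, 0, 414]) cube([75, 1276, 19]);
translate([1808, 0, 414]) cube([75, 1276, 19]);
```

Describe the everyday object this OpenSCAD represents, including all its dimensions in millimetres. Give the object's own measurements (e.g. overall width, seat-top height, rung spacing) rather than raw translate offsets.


A bed frame 2072 mm long (x) by 1276 mm wide (y). Four 90×90 mm corner posts, 508 mm tall, at the corners of the footprint. Four rails of 24 mm thickness and 141 mm height run between adjacent posts with their undersides at z = 273 mm, their outer faces flush with the outside of the frame (the two x-running rails run between the posts' inner faces; the two y-running rails run between the posts' inner faces). 11 slats, each 75 mm wide (x) and 19 mm thick, lie across the top of the two x-running rails, running the full 1276 mm width of the frame in y; along x they sit between the end posts with a 88 mm gap after the −x posts and between neighbouring slats, leaving 99 mm before the +x posts.


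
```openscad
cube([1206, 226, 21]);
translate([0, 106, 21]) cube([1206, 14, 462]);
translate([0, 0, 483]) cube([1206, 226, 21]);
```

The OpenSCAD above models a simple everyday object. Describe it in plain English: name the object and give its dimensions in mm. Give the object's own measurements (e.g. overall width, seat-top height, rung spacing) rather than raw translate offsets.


An I-beam lying along x, 1206 mm long. Overall section height 504 mm. Two flanges 226 mm wide (y) and 21 mm thick, one on the floor and one at the top; a web 14 mm thick runs between them, centred on the flange width.


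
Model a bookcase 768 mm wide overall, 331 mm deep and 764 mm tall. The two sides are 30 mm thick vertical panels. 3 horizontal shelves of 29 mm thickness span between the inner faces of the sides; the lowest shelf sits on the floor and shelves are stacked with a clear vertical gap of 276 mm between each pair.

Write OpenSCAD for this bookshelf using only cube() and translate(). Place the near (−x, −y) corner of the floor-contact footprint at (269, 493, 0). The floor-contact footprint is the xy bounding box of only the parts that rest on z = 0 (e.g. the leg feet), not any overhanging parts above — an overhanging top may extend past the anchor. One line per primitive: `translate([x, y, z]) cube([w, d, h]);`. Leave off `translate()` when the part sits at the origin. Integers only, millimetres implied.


translate([269, 493, 0]) cube([30, 331, 764]);
translate([1007, 493, 0]) cube([30, 331, 764]);
translate([299, 493, 0]) cube([708, 331, 29]);
translate([299, 493, 305]) cube([708, 331, 29]);
translate([299, 493, 610]) cube([708, 331, 29]);


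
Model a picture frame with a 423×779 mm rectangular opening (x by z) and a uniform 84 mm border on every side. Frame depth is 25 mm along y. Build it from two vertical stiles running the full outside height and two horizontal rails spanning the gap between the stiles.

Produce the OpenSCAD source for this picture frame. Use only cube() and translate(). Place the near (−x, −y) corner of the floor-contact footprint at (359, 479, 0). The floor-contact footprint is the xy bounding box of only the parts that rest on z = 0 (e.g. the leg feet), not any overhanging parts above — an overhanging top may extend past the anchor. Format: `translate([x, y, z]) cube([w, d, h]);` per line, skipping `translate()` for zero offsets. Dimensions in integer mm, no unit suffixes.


translate([359, 479, 0]) cube([84, 25, 947]);
translate([866, 479, 0]) cube([84, 25, 947]);
translate([443, 479, 0]) cube([423, 25, 84]);
translate([443, 479, 863]) cube([423, 25, 84]);


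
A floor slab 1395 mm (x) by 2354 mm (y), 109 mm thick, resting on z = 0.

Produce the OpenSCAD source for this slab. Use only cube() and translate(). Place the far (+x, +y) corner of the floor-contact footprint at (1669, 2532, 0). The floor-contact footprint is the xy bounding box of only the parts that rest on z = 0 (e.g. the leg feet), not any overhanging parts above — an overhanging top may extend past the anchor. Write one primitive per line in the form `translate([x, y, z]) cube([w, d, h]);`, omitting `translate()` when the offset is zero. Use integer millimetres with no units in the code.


translate([274, 178, 0]) cube([1395, 2354, 109]);


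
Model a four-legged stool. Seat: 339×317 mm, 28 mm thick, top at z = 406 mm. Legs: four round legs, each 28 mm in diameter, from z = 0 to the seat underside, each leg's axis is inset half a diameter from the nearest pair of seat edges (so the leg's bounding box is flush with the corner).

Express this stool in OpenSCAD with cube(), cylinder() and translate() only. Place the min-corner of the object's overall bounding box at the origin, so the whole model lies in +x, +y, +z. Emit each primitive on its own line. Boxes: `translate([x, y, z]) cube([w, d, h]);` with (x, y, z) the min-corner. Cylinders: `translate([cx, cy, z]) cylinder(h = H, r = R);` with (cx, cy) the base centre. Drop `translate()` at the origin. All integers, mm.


translate([0, 0, 378]) cube([339, 317, 28]);
translate([14, 14, 0]) cylinder(h = 378, r = 14);
translate([325, 14, 0]) cylinder(h = 378, r = 14);
translate([14, 303, 0]) cylinder(h = 378, r = 14);
translate([325, 303, 0]) cylinder(h = 378, r = 14);
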